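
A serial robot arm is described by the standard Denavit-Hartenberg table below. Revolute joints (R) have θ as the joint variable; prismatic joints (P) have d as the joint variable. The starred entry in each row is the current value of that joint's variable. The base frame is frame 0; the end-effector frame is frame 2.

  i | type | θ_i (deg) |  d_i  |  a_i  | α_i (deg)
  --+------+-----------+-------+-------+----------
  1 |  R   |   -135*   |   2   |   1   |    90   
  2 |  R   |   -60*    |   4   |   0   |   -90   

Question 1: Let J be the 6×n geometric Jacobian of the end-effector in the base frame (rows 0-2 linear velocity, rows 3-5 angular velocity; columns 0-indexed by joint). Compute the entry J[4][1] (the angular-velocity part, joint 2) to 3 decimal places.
0.707

axis z_1 = (-0.7071,0.7071,0.0000); lever o_n−o_1 = (-2.8284,2.8284,0.0000)
cross product → J_v[:, 1] = (0.0000,0.0000,0.0000)
J_ω[:, 1] = z_1
entry J[4][1] = 0.7071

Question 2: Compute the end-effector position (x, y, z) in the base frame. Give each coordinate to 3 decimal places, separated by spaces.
after link 1: o_1 = (-0.7071, -0.7071, 2.0000)
after link 2: o_2 = (-3.5355, 2.1213, 2.0000)

-3.536 2.121 2.000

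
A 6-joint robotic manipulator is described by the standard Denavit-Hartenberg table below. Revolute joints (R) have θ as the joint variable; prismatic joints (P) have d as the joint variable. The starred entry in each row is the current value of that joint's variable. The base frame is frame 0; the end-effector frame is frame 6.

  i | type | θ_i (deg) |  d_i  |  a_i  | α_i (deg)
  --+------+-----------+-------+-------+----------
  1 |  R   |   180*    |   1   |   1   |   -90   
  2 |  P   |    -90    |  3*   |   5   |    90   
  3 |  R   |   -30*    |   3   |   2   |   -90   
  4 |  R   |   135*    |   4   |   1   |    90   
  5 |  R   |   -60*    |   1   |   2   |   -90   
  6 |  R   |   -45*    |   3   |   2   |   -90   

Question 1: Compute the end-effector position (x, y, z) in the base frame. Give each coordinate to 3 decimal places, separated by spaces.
-3.458 -5.225 7.233

after link 1: o_1 = (-1.0000, 0.0000, 1.0000)
after link 2: o_2 = (-1.0000, -3.0000, 6.0000)
after link 3: o_3 = (2.0000, -2.0000, 7.7321)
after link 4: o_4 = (1.2929, -5.8177, 9.1197)
after link 5: o_5 = (-0.1213, -4.3177, 8.2537)
after link 6: o_6 = (-3.4584, -5.2246, 7.2333)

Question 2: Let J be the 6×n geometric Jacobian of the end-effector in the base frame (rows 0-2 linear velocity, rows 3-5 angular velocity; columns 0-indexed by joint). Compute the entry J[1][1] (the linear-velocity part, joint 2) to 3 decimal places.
-1.000

prismatic axis z_1 = (-0.0000,-1.0000,0.0000)
J_v[:, 1] = z_1; J_ω[:, 1] = (0,0,0)
entry J[1][1] = -1.0000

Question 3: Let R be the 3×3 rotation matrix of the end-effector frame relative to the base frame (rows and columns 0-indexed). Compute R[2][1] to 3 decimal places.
End-effector y-axis (col 1 of R) = (0.6124,0.7392,0.2803)
R[2][1] = 0.2803

0.280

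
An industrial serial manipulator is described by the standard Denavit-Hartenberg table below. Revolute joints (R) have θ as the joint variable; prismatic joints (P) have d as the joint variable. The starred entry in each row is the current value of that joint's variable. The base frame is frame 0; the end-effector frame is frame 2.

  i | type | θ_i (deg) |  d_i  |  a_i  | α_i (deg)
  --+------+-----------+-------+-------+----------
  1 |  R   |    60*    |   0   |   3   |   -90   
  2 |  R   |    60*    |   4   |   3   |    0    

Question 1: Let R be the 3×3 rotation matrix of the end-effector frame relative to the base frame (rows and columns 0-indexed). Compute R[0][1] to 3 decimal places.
End-effector y-axis (col 1 of R) = (-0.4330,-0.7500,-0.5000)
R[0][1] = -0.4330

-0.433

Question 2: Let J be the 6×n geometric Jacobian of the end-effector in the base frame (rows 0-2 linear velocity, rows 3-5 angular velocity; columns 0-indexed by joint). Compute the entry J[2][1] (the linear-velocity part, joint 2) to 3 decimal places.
axis z_1 = (-0.8660,0.5000,0.0000); lever o_n−o_1 = (-2.7141,3.2990,-2.5981)
cross product → J_v[:, 1] = (-1.2990,-2.2500,-1.5000)
J_ω[:, 1] = z_1
entry J[2][1] = -1.5000

-1.500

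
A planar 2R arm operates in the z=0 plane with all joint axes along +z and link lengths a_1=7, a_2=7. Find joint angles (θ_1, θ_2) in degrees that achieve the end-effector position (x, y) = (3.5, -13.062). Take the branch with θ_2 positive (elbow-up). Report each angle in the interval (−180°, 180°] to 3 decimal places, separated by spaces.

-90.003 30.005

cos θ_2 = (182.8658−7²−7²)/(2·7·7) = 0.8660; θ_2 = 30.0054° (elbow-up)
β = atan2(-13.0620,3.5000) = -74.9998°; ψ = atan2(3.5006,13.0618) = 15.0027°
θ_1 = β − ψ = -90.0025°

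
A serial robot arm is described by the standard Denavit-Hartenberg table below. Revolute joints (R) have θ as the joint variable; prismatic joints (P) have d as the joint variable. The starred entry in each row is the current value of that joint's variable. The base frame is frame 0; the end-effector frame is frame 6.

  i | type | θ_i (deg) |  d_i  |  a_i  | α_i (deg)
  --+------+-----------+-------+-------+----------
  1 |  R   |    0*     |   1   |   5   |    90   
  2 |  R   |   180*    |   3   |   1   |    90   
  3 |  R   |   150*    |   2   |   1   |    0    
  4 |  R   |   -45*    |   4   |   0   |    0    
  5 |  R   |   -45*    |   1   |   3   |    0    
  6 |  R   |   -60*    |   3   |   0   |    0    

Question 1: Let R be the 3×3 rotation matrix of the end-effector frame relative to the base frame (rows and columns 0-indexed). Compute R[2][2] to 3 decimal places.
1.000

End-effector z-axis (col 2 of R) = (0.0000,0.0000,1.0000)
R[2][2] = 1.0000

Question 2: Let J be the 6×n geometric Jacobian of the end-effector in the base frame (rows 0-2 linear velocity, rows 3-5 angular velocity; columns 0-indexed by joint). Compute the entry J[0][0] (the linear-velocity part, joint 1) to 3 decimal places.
6.098

axis z_0 = ẑ; lever o_n−o_0 = (3.3660,-6.0981,11.0000)
cross product → J_v[:, 0] = (6.0981,3.3660,-0.0000)
J_ω[:, 0] = z_0
entry J[0][0] = 6.0981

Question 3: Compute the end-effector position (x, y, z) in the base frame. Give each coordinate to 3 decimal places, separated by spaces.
3.366 -6.098 11.000

after link 1: o_1 = (5.0000, 0.0000, 1.0000)
after link 2: o_2 = (4.0000, -3.0000, 1.0000)
after link 3: o_3 = (4.8660, -3.5000, 3.0000)
after link 4: o_4 = (4.8660, -3.5000, 7.0000)
after link 5: o_5 = (3.3660, -6.0981, 8.0000)
after link 6: o_6 = (3.3660, -6.0981, 11.0000)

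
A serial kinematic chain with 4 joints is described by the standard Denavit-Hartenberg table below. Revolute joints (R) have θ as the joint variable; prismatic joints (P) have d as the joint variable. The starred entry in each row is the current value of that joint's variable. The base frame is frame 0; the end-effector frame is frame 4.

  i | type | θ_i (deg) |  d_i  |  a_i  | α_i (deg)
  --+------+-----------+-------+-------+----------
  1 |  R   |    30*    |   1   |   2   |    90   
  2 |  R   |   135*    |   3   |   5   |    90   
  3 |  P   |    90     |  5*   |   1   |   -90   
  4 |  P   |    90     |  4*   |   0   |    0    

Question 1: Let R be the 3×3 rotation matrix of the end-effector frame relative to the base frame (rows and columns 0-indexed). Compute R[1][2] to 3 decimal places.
End-effector z-axis (col 2 of R) = (0.6124,0.3536,-0.7071)
R[1][2] = 0.3536

0.354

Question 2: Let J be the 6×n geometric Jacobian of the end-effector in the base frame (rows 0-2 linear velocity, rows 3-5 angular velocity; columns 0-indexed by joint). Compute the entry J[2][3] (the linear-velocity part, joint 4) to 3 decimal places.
-0.707

prismatic axis z_3 = (0.6124,0.3536,-0.7071)
J_v[:, 3] = z_3; J_ω[:, 3] = (0,0,0)
entry J[2][3] = -0.7071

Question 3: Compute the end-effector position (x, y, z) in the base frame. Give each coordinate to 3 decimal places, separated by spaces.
after link 1: o_1 = (1.7321, 1.0000, 1.0000)
after link 2: o_2 = (0.1702, -3.3658, 4.5355)
after link 3: o_3 = (3.7321, -2.4641, 8.0711)
after link 4: o_4 = (6.1815, -1.0499, 5.2426)

6.182 -1.050 5.243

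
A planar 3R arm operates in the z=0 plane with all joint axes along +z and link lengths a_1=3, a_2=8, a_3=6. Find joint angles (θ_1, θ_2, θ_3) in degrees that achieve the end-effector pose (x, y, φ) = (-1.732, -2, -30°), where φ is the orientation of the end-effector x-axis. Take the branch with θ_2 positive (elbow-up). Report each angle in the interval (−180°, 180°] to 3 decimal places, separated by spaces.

73.572 120.001 136.427

wrist centre = target − a_3·(cos φ, sin φ) = (-6.9282, 1.0000)
cos θ_2 = (48.9993−3²−8²)/(2·3·8) = -0.5000; θ_2 = 120.0010° (elbow-up)
β = atan2(1.0000,-6.9282) = 171.7867°; ψ = atan2(6.9281,-1.0001) = 98.2142°
θ_1 = β − ψ = 73.5725°
θ_3 = φ − θ_1 − θ_2 = 136.4265° (wrapped to (-180°,180°])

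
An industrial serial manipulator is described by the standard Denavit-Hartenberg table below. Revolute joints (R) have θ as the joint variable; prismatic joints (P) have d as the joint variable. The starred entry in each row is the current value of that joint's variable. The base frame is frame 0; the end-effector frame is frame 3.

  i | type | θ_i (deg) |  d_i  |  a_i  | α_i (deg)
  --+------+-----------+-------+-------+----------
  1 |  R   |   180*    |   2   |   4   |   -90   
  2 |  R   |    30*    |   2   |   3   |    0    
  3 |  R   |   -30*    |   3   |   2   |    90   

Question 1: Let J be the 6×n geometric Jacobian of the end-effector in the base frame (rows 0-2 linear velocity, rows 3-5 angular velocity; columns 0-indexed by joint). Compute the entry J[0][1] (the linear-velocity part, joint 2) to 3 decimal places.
axis z_1 = (-0.0000,-1.0000,0.0000); lever o_n−o_1 = (-4.5981,-5.0000,-1.5000)
cross product → J_v[:, 1] = (1.5000,-0.0000,-4.5981)
J_ω[:, 1] = z_1
entry J[0][1] = 1.5000

1.500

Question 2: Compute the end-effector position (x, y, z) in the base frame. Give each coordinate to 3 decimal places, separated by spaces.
-8.598 -5.000 0.500

after link 1: o_1 = (-4.0000, 0.0000, 2.0000)
after link 2: o_2 = (-6.5981, -2.0000, 0.5000)
after link 3: o_3 = (-8.5981, -5.0000, 0.5000)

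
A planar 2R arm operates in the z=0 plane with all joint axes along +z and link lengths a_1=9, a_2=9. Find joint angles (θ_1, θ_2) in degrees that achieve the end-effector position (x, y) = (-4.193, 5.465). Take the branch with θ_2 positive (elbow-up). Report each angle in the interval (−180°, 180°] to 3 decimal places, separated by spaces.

cos θ_2 = (47.4475−9²−9²)/(2·9·9) = -0.7071; θ_2 = 135.0006° (elbow-up)
β = atan2(5.4650,-4.1930) = 127.4971°; ψ = atan2(6.3639,2.6360) = 67.5003°
θ_1 = β − ψ = 59.9968°

59.997 135.001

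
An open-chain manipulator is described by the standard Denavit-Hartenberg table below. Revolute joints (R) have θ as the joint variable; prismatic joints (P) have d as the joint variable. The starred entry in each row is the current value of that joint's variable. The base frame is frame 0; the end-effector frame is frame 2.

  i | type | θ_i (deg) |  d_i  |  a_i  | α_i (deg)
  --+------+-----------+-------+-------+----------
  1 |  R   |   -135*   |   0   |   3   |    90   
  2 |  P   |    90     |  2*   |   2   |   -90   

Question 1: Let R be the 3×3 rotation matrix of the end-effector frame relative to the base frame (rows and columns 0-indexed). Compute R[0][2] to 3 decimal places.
End-effector z-axis (col 2 of R) = (0.7071,0.7071,0.0000)
R[0][2] = 0.7071

0.707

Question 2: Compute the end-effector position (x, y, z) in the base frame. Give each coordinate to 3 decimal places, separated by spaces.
-3.536 -0.707 2.000

after link 1: o_1 = (-2.1213, -2.1213, 0.0000)
after link 2: o_2 = (-3.5355, -0.7071, 2.0000)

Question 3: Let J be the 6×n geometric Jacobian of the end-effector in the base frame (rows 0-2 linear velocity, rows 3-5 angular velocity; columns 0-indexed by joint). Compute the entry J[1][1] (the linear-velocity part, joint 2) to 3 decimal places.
prismatic axis z_1 = (-0.7071,0.7071,0.0000)
J_v[:, 1] = z_1; J_ω[:, 1] = (0,0,0)
entry J[1][1] = 0.7071

0.707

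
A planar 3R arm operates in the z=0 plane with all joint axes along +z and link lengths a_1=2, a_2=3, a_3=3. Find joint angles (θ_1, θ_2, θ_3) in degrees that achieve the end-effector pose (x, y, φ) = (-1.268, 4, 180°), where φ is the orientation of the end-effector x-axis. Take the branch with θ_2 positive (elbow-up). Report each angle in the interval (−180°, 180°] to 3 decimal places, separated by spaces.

wrist centre = target − a_3·(cos φ, sin φ) = (1.7320, 4.0000)
cos θ_2 = (18.9998−2²−3²)/(2·2·3) = 0.5000; θ_2 = 60.0010° (elbow-up)
β = atan2(4.0000,1.7320) = 66.5874°; ψ = atan2(2.5981,3.5000) = 36.5874°
θ_1 = β − ψ = 30.0000°
θ_3 = φ − θ_1 − θ_2 = 89.9990° (wrapped to (-180°,180°])

30.000 60.001 89.999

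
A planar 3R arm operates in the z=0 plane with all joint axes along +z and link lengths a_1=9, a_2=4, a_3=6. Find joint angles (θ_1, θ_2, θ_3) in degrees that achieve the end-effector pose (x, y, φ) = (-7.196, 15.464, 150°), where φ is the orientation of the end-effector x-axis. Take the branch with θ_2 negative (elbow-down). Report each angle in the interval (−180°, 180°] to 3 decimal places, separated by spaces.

wrist centre = target − a_3·(cos φ, sin φ) = (-1.9998, 12.4640)
cos θ_2 = (159.3507−9²−4²)/(2·9·4) = 0.8660; θ_2 = -30.0050° (elbow-down)
β = atan2(12.4640,-1.9998) = 99.1154°; ψ = atan2(-2.0003,12.4639) = -9.1175°
θ_1 = β − ψ = 108.2329°
θ_3 = φ − θ_1 − θ_2 = 71.7721° (wrapped to (-180°,180°])

108.233 -30.005 71.772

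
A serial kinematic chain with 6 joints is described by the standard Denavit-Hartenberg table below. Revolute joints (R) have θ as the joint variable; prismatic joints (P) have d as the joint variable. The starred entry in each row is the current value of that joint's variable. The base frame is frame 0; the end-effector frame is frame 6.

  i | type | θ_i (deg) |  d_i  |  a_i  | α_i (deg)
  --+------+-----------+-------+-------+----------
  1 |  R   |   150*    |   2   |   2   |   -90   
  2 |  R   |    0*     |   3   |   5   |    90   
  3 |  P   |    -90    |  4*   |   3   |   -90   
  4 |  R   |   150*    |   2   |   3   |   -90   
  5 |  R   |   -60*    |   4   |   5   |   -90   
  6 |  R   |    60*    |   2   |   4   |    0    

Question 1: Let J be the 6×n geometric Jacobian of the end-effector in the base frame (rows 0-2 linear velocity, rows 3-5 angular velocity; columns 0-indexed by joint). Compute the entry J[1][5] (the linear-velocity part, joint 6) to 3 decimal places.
axis z_5 = (0.0580,-0.8995,-0.4330); lever o_n−o_5 = (-0.9510,-0.1830,-4.3660)
cross product → J_v[:, 5] = (3.8481,0.6651,-0.8660)
J_ω[:, 5] = z_5
entry J[1][5] = 0.6651

0.665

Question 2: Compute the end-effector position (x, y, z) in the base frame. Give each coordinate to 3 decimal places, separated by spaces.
after link 1: o_1 = (-1.7321, 1.0000, 2.0000)
after link 2: o_2 = (-7.5622, 0.9019, 2.0000)
after link 3: o_3 = (-6.0622, 3.5000, 6.0000)
after link 4: o_4 = (-9.0933, 2.2500, 4.5000)
after link 5: o_5 = (-14.9258, 0.8080, 6.7141)
after link 6: o_6 = (-15.8768, 0.6250, 2.3481)

-15.877 0.625 2.348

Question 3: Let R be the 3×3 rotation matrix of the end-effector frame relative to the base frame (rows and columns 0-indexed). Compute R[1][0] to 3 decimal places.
End-effector x-axis (col 0 of R) = (-0.2667,0.4040,-0.8750)
R[1][0] = 0.4040

0.404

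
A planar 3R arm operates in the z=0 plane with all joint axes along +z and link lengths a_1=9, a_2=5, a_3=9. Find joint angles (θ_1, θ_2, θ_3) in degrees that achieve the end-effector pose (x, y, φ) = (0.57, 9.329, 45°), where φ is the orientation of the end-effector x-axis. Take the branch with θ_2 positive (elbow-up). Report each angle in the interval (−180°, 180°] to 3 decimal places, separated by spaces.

wrist centre = target − a_3·(cos φ, sin φ) = (-5.7940, 2.9650)
cos θ_2 = (42.3614−9²−5²)/(2·9·5) = -0.7071; θ_2 = 134.9991° (elbow-up)
β = atan2(2.9650,-5.7940) = 152.8991°; ψ = atan2(3.5356,5.4645) = 32.9032°
θ_1 = β − ψ = 119.9959°
θ_3 = φ − θ_1 − θ_2 = 150.0051° (wrapped to (-180°,180°])

119.996 134.999 150.005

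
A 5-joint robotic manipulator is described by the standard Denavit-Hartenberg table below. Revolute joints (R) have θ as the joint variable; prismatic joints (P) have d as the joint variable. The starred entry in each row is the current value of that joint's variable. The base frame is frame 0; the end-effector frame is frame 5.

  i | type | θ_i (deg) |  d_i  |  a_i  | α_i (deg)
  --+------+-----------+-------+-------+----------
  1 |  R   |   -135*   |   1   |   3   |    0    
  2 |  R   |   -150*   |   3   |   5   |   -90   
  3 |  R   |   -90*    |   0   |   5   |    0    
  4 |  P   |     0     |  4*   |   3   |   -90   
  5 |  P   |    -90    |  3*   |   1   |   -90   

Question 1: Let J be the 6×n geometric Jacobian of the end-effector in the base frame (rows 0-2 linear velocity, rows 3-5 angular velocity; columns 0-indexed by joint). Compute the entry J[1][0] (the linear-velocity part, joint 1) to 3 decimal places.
axis z_0 = ẑ; lever o_n−o_0 = (-4.8804,6.9002,12.0000)
cross product → J_v[:, 0] = (-6.9002,-4.8804,0.0000)
J_ω[:, 0] = z_0
entry J[1][0] = -4.8804

-4.880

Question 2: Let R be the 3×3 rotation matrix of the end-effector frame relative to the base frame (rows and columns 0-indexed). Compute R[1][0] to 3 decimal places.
End-effector x-axis (col 0 of R) = (-0.9659,0.2588,0.0000)
R[1][0] = 0.2588

0.259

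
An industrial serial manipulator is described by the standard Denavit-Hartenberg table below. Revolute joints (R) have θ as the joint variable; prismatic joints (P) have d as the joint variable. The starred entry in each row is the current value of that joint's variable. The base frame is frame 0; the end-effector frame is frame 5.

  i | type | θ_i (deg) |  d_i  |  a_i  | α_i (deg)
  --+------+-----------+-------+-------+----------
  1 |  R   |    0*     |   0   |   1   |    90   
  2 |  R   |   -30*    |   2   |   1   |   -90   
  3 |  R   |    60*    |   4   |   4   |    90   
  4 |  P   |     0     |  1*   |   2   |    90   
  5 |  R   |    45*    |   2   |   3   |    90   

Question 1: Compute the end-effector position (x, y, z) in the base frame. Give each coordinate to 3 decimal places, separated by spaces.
after link 1: o_1 = (1.0000, 0.0000, 0.0000)
after link 2: o_2 = (1.8660, -2.0000, -0.5000)
after link 3: o_3 = (5.5981, 1.4641, 1.9641)
after link 4: o_4 = (7.2141, 2.6962, 1.0311)
after link 5: o_5 = (8.7237, 3.4726, -2.1499)

8.724 3.473 -2.150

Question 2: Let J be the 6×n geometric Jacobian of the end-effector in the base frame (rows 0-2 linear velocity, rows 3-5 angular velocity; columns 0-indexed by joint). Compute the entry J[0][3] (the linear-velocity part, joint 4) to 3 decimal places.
prismatic axis z_3 = (0.7500,-0.5000,-0.4330)
J_v[:, 3] = z_3; J_ω[:, 3] = (0,0,0)
entry J[0][3] = 0.7500

0.750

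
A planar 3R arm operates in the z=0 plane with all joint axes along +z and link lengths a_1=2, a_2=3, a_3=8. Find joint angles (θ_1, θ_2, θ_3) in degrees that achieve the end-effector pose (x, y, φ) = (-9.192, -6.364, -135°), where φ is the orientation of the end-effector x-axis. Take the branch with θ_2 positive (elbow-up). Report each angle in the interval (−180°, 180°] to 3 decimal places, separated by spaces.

134.993 90.013 -0.006

wrist centre = target − a_3·(cos φ, sin φ) = (-3.5351, -0.7071)
cos θ_2 = (12.9973−2²−3²)/(2·2·3) = -0.0002; θ_2 = 90.0128° (elbow-up)
β = atan2(-0.7071,-3.5351) = -168.6883°; ψ = atan2(3.0000,1.9993) = 56.3188°
θ_1 = β − ψ = -225.0071°
θ_3 = φ − θ_1 − θ_2 = -0.0058° (wrapped to (-180°,180°])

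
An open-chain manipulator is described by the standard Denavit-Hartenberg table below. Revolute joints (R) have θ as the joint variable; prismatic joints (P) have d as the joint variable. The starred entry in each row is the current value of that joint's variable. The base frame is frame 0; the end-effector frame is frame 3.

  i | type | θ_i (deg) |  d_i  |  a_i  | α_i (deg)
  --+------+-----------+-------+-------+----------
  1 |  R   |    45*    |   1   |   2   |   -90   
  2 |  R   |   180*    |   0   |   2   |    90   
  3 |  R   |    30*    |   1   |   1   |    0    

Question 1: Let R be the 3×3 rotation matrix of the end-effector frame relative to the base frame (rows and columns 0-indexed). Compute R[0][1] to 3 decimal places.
End-effector y-axis (col 1 of R) = (-0.2588,0.9659,0.0000)
R[0][1] = -0.2588

-0.259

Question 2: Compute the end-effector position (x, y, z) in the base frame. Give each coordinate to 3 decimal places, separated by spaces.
-0.966 -0.259 -0.000

after link 1: o_1 = (1.4142, 1.4142, 1.0000)
after link 2: o_2 = (-0.0000, 0.0000, 1.0000)
after link 3: o_3 = (-0.9659, -0.2588, -0.0000)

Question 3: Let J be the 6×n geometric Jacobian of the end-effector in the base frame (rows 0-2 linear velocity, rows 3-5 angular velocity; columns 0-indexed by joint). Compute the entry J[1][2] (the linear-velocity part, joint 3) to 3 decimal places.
0.966

axis z_2 = (0.0000,0.0000,-1.0000); lever o_n−o_2 = (-0.9659,-0.2588,-1.0000)
cross product → J_v[:, 2] = (-0.2588,0.9659,0.0000)
J_ω[:, 2] = z_2
entry J[1][2] = 0.9659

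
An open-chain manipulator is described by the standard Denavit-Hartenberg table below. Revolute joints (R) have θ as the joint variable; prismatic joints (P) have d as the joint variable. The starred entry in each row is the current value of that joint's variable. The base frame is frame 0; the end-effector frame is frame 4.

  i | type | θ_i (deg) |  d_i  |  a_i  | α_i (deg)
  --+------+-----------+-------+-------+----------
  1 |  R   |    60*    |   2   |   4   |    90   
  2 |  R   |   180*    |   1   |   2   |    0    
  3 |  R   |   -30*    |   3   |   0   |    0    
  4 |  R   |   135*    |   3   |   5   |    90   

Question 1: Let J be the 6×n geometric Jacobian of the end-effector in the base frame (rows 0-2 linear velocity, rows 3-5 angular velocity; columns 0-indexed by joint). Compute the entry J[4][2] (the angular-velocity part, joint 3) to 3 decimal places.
-0.500

axis z_2 = (0.8660,-0.5000,0.0000); lever o_n−o_2 = (5.8432,-1.8793,-4.8296)
cross product → J_v[:, 2] = (2.4148,4.1826,1.2941)
J_ω[:, 2] = z_2
entry J[4][2] = -0.5000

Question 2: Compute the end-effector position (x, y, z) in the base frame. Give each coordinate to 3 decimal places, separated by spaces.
7.709 -0.647 -2.830

after link 1: o_1 = (2.0000, 3.4641, 2.0000)
after link 2: o_2 = (1.8660, 1.2321, 2.0000)
after link 3: o_3 = (4.4641, -0.2679, 2.0000)
after link 4: o_4 = (7.7092, -0.6472, -2.8296)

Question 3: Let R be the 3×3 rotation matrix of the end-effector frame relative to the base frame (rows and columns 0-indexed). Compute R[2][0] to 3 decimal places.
-0.966

End-effector x-axis (col 0 of R) = (0.1294,0.2241,-0.9659)
R[2][0] = -0.9659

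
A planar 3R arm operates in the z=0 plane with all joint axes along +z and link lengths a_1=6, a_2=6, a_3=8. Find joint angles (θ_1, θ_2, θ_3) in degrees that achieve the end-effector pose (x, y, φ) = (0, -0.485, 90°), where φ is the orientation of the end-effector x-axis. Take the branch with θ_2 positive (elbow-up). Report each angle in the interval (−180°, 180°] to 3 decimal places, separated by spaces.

-135.002 90.004 134.998

wrist centre = target − a_3·(cos φ, sin φ) = (-0.0000, -8.4850)
cos θ_2 = (71.9952−6²−6²)/(2·6·6) = -0.0001; θ_2 = 90.0038° (elbow-up)
β = atan2(-8.4850,-0.0000) = -90.0000°; ψ = atan2(6.0000,5.9996) = 45.0019°
θ_1 = β − ψ = -135.0019°
θ_3 = φ − θ_1 − θ_2 = 134.9981° (wrapped to (-180°,180°])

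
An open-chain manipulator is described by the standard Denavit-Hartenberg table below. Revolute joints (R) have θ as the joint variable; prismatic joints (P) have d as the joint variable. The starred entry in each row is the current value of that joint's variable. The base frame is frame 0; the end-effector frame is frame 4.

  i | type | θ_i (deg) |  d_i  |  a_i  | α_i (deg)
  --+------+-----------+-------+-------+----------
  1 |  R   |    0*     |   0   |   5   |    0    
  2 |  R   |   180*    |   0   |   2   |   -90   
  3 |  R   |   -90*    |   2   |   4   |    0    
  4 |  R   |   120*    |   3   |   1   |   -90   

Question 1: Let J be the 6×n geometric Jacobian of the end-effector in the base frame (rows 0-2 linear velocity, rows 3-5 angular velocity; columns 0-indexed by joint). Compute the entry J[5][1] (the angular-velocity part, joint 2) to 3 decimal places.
axis z_1 = (0.0000,0.0000,1.0000); lever o_n−o_1 = (-2.8660,-5.0000,3.5000)
cross product → J_v[:, 1] = (5.0000,-2.8660,0.0000)
J_ω[:, 1] = z_1
entry J[5][1] = 1.0000

1.000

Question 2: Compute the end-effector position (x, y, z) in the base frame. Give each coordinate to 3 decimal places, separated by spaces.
2.134 -5.000 3.500

after link 1: o_1 = (5.0000, 0.0000, 0.0000)
after link 2: o_2 = (3.0000, 0.0000, 0.0000)
after link 3: o_3 = (3.0000, -2.0000, 4.0000)
after link 4: o_4 = (2.1340, -5.0000, 3.5000)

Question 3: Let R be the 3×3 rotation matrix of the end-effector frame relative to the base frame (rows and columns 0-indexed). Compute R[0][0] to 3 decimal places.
End-effector x-axis (col 0 of R) = (-0.8660,0.0000,-0.5000)
R[0][0] = -0.8660

-0.866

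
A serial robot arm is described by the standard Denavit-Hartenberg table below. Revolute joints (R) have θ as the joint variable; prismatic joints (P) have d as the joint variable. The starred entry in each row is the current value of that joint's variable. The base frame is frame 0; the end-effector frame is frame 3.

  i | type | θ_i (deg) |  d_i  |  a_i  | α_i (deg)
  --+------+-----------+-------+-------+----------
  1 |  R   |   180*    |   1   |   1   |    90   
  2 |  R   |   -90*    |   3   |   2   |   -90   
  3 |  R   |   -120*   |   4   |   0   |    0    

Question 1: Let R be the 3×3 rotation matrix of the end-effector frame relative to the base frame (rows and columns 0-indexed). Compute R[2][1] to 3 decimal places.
End-effector y-axis (col 1 of R) = (0.0000,0.5000,-0.8660)
R[2][1] = -0.8660

-0.866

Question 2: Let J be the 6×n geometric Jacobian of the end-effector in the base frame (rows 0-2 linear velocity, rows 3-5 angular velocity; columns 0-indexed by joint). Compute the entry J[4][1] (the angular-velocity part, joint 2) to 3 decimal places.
1.000

axis z_1 = (0.0000,1.0000,0.0000); lever o_n−o_1 = (-4.0000,3.0000,-2.0000)
cross product → J_v[:, 1] = (-2.0000,-0.0000,4.0000)
J_ω[:, 1] = z_1
entry J[4][1] = 1.0000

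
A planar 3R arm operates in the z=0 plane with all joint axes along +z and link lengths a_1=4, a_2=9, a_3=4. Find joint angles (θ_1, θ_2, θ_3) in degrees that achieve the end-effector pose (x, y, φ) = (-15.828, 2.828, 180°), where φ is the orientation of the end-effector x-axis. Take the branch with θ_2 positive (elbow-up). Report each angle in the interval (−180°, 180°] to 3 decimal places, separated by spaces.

134.991 45.014 -0.005

wrist centre = target − a_3·(cos φ, sin φ) = (-11.8280, 2.8280)
cos θ_2 = (147.8992−4²−9²)/(2·4·9) = 0.7069; θ_2 = 45.0141° (elbow-up)
β = atan2(2.8280,-11.8280) = 166.5534°; ψ = atan2(6.3655,10.3624) = 31.5620°
θ_1 = β − ψ = 134.9913°
θ_3 = φ − θ_1 − θ_2 = -0.0054° (wrapped to (-180°,180°])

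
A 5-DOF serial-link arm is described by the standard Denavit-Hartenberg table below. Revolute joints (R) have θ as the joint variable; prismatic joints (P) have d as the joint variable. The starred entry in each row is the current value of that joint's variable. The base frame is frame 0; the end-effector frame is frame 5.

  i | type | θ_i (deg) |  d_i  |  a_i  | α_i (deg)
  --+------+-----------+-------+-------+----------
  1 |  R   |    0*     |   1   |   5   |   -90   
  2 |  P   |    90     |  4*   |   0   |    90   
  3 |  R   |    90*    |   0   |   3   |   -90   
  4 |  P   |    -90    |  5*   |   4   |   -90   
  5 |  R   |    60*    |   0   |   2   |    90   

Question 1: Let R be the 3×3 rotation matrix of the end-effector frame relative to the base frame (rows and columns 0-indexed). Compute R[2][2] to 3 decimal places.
End-effector z-axis (col 2 of R) = (0.8660,0.0000,0.5000)
R[2][2] = 0.5000

0.500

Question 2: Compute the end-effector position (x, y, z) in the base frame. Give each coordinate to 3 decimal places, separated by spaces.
after link 1: o_1 = (5.0000, 0.0000, 1.0000)
after link 2: o_2 = (5.0000, 4.0000, 1.0000)
after link 3: o_3 = (5.0000, 7.0000, 1.0000)
after link 4: o_4 = (9.0000, 7.0000, 6.0000)
after link 5: o_5 = (10.0000, 7.0000, 4.2679)

10.000 7.000 4.268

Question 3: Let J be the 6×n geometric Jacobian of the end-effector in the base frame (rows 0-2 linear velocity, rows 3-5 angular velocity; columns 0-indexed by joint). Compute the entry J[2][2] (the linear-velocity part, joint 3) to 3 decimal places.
3.000

axis z_2 = (1.0000,0.0000,0.0000); lever o_n−o_2 = (5.0000,3.0000,3.2679)
cross product → J_v[:, 2] = (0.0000,-3.2679,3.0000)
J_ω[:, 2] = z_2
entry J[2][2] = 3.0000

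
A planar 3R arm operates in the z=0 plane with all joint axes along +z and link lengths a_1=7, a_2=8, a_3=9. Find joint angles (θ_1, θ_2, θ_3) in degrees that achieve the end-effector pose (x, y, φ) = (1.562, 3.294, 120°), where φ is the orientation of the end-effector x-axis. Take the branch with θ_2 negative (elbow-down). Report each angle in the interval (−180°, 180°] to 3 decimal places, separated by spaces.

wrist centre = target − a_3·(cos φ, sin φ) = (6.0620, -4.5002)
cos θ_2 = (56.9999−7²−8²)/(2·7·8) = -0.5000; θ_2 = -120.0001° (elbow-down)
β = atan2(-4.5002,6.0620) = -36.5890°; ψ = atan2(-6.9282,3.0000) = -66.5868°
θ_1 = β − ψ = 29.9978°
θ_3 = φ − θ_1 − θ_2 = -149.9978° (wrapped to (-180°,180°])

29.998 -120.000 -149.998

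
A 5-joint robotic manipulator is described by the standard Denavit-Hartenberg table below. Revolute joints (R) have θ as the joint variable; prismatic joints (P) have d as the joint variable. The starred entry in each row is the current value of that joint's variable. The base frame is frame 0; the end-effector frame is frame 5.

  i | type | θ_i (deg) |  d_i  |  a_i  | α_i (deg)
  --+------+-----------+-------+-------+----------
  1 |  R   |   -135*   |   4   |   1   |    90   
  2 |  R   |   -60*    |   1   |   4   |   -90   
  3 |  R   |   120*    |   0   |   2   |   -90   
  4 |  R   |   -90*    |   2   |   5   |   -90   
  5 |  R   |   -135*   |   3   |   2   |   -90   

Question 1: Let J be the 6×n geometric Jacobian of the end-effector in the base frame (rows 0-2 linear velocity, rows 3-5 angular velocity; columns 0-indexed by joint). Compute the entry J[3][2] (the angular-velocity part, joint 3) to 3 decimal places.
axis z_2 = (-0.6124,-0.6124,0.5000); lever o_n−o_2 = (1.5882,-2.1213,6.5186)
cross product → J_v[:, 2] = (-2.9312,4.7859,2.2716)
J_ω[:, 2] = z_2
entry J[3][2] = -0.6124

-0.612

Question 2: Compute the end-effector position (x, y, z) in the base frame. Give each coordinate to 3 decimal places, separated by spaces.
after link 1: o_1 = (-0.7071, -0.7071, 4.0000)
after link 2: o_2 = (-2.8284, -1.4142, 0.5359)
after link 3: o_3 = (-1.2501, -2.2854, 1.4019)
after link 4: o_4 = (-4.4067, -4.0278, 5.4019)
after link 5: o_5 = (-1.2402, -3.5355, 7.0545)

-1.240 -3.536 7.055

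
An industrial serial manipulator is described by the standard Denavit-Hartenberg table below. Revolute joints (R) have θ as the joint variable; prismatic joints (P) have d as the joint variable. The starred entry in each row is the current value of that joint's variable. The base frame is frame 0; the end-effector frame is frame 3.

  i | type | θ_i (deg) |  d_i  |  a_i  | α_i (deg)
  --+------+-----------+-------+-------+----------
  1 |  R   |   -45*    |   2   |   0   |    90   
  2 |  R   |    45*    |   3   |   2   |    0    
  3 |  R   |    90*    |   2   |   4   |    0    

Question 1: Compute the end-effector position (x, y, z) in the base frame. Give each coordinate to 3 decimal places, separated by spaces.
after link 1: o_1 = (0.0000, 0.0000, 2.0000)
after link 2: o_2 = (-1.1213, -3.1213, 3.4142)
after link 3: o_3 = (-4.5355, -2.5355, 6.2426)

-4.536 -2.536 6.243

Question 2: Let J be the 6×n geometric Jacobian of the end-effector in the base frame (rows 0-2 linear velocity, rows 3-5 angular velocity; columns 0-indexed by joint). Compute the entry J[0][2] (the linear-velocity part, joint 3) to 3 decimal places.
-2.000

axis z_2 = (-0.7071,-0.7071,0.0000); lever o_n−o_2 = (-3.4142,0.5858,2.8284)
cross product → J_v[:, 2] = (-2.0000,2.0000,-2.8284)
J_ω[:, 2] = z_2
entry J[0][2] = -2.0000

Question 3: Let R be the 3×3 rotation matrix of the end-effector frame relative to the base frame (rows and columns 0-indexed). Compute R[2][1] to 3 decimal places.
End-effector y-axis (col 1 of R) = (-0.5000,0.5000,-0.7071)
R[2][1] = -0.7071

-0.707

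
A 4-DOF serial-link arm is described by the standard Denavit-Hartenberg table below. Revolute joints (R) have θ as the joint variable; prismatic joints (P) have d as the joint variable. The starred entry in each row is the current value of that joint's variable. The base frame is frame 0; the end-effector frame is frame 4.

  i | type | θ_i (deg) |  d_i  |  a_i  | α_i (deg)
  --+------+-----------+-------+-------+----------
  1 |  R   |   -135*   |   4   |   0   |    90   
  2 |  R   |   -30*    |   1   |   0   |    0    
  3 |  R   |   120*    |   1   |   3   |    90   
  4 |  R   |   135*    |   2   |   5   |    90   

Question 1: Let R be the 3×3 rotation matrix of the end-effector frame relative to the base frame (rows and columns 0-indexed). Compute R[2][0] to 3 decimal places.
End-effector x-axis (col 0 of R) = (-0.5000,0.5000,-0.7071)
R[2][0] = -0.7071

-0.707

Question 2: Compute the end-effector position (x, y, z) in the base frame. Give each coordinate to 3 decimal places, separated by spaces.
-5.328 2.500 3.464

after link 1: o_1 = (0.0000, 0.0000, 4.0000)
after link 2: o_2 = (-0.7071, 0.7071, 4.0000)
after link 3: o_3 = (-1.4142, 1.4142, 7.0000)
after link 4: o_4 = (-5.3284, 2.5000, 3.4645)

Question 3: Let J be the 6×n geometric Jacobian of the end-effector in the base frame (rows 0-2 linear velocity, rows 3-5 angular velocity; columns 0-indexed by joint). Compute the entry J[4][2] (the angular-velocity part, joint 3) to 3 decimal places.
0.707

axis z_2 = (-0.7071,0.7071,0.0000); lever o_n−o_2 = (-4.6213,1.7929,-0.5355)
cross product → J_v[:, 2] = (-0.3787,-0.3787,2.0000)
J_ω[:, 2] = z_2
entry J[4][2] = 0.7071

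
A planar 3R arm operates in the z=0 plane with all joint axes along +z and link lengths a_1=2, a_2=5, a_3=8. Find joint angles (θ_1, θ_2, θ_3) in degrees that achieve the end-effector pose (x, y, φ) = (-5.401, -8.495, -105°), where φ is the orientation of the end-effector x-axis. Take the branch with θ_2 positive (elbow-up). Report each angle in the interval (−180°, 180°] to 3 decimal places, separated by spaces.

wrist centre = target − a_3·(cos φ, sin φ) = (-3.3304, -0.7676)
cos θ_2 = (11.6811−2²−5²)/(2·2·5) = -0.8659; θ_2 = 149.9909° (elbow-up)
β = atan2(-0.7676,-3.3304) = -167.0213°; ψ = atan2(2.5007,-2.3297) = 132.9730°
θ_1 = β − ψ = -299.9943°
θ_3 = φ − θ_1 − θ_2 = 45.0034° (wrapped to (-180°,180°])

60.006 149.991 45.003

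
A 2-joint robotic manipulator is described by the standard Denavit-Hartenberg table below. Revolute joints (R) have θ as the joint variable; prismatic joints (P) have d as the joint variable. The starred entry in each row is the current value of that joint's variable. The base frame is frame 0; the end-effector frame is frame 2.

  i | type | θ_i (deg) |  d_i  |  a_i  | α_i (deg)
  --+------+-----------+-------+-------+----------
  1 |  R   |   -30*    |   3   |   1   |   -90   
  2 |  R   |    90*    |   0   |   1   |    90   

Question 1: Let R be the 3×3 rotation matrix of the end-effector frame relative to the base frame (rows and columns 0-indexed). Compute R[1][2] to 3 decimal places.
End-effector z-axis (col 2 of R) = (0.8660,-0.5000,0.0000)
R[1][2] = -0.5000

-0.500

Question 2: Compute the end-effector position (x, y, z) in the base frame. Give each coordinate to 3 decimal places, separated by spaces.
after link 1: o_1 = (0.8660, -0.5000, 3.0000)
after link 2: o_2 = (0.8660, -0.5000, 2.0000)

0.866 -0.500 2.000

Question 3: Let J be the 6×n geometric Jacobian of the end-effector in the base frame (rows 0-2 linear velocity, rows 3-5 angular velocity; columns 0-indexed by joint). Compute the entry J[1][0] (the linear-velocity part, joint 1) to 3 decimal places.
0.866

axis z_0 = ẑ; lever o_n−o_0 = (0.8660,-0.5000,2.0000)
cross product → J_v[:, 0] = (0.5000,0.8660,-0.0000)
J_ω[:, 0] = z_0
entry J[1][0] = 0.8660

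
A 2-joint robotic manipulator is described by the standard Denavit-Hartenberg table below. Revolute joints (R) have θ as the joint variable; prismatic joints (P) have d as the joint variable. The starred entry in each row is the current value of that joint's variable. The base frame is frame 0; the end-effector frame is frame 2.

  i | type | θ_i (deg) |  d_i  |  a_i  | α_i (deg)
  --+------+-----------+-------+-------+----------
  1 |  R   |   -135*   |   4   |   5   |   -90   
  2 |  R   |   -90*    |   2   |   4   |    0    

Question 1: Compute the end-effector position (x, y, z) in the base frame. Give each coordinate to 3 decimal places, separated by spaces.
after link 1: o_1 = (-3.5355, -3.5355, 4.0000)
after link 2: o_2 = (-2.1213, -4.9497, 8.0000)

-2.121 -4.950 8.000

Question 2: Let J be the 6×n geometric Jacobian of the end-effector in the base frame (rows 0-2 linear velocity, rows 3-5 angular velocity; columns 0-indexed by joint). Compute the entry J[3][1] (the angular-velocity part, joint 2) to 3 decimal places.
0.707

axis z_1 = (0.7071,-0.7071,0.0000); lever o_n−o_1 = (1.4142,-1.4142,4.0000)
cross product → J_v[:, 1] = (-2.8284,-2.8284,-0.0000)
J_ω[:, 1] = z_1
entry J[3][1] = 0.7071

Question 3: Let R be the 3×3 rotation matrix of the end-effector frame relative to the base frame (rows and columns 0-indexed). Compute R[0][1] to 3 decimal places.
End-effector y-axis (col 1 of R) = (-0.7071,-0.7071,-0.0000)
R[0][1] = -0.7071

-0.707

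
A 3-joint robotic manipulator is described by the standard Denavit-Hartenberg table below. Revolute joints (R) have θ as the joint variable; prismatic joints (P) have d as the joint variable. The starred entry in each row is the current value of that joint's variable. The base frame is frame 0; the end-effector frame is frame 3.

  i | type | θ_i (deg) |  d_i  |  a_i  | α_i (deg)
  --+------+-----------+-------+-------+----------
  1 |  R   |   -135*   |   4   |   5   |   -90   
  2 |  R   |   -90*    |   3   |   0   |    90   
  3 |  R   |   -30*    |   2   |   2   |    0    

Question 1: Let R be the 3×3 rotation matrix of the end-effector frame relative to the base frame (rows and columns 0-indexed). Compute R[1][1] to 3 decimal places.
-0.612

End-effector y-axis (col 1 of R) = (0.6124,-0.6124,0.5000)
R[1][1] = -0.6124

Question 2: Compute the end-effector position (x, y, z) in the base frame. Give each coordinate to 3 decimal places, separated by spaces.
-0.707 -3.536 5.732

after link 1: o_1 = (-3.5355, -3.5355, 4.0000)
after link 2: o_2 = (-1.4142, -5.6569, 4.0000)
after link 3: o_3 = (-0.7071, -3.5355, 5.7321)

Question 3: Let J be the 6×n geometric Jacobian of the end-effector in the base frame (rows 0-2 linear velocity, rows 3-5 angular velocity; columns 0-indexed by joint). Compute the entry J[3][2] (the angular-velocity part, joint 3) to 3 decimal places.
axis z_2 = (0.7071,0.7071,0.0000); lever o_n−o_2 = (0.7071,2.1213,1.7321)
cross product → J_v[:, 2] = (1.2247,-1.2247,1.0000)
J_ω[:, 2] = z_2
entry J[3][2] = 0.7071

0.707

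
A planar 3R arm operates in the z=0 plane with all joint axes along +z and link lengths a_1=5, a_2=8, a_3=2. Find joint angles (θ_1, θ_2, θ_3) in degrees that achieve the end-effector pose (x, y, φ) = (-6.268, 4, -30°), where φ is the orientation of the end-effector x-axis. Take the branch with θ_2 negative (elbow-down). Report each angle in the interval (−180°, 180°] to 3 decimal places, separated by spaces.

wrist centre = target − a_3·(cos φ, sin φ) = (-8.0001, 5.0000)
cos θ_2 = (89.0008−5²−8²)/(2·5·8) = 0.0000; θ_2 = -89.9994° (elbow-down)
β = atan2(5.0000,-8.0001) = 147.9948°; ψ = atan2(-8.0000,5.0001) = -57.9942°
θ_1 = β − ψ = 205.9890°
θ_3 = φ − θ_1 − θ_2 = -145.9896° (wrapped to (-180°,180°])

-154.011 -89.999 -145.990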